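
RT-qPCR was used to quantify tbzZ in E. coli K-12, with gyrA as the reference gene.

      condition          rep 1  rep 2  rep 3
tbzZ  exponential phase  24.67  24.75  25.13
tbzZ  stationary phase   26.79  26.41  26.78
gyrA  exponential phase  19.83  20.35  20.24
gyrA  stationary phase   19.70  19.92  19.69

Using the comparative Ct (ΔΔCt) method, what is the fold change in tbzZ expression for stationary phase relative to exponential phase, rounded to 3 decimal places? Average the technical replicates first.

0.221

Mean Ct: tbzZ exponential phase 24.850; tbzZ stationary phase 26.660; gyrA exponential phase 20.140; gyrA stationary phase 19.770
ΔCt(exponential phase) = 24.850 − 20.140 = 4.710
ΔCt(stationary phase) = 26.660 − 19.770 = 6.890
ΔΔCt = 6.890 − 4.710 = 2.180
Fold change = 2^(−2.180) = 0.2207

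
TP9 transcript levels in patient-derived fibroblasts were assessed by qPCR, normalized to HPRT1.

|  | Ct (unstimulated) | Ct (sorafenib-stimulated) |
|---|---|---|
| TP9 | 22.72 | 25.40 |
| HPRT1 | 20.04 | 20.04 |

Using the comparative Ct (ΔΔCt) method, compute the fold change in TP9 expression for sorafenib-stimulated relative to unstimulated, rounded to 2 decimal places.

ΔCt(unstimulated) = 22.720 − 20.040 = 2.680
ΔCt(sorafenib-stimulated) = 25.400 − 20.040 = 5.360
ΔΔCt = 5.360 − 2.680 = 2.680
Fold change = 2^(−2.680) = 0.156

0.16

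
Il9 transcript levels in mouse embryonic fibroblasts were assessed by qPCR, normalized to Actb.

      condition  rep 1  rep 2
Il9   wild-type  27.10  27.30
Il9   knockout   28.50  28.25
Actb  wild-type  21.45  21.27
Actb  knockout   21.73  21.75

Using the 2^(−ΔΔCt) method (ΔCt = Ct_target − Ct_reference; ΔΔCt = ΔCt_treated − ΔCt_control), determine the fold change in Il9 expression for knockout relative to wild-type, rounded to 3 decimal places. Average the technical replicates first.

0.576

Mean Ct: Il9 wild-type 27.200; Il9 knockout 28.375; Actb wild-type 21.360; Actb knockout 21.740
ΔCt(wild-type) = 27.200 − 21.360 = 5.840
ΔCt(knockout) = 28.375 − 21.740 = 6.635
ΔΔCt = 6.635 − 5.840 = 0.795
Fold change = 2^(−0.795) = 0.5763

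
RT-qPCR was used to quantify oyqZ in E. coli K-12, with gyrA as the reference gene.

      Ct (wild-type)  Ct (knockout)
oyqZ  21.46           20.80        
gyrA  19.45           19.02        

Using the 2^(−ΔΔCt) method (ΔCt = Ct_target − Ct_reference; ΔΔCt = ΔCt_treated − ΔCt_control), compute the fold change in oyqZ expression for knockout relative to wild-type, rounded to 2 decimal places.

ΔCt(wild-type) = 21.460 − 19.450 = 2.010
ΔCt(knockout) = 20.800 − 19.020 = 1.780
ΔΔCt = 1.780 − 2.010 = -0.230
Fold change = 2^(−(-0.230)) = 2^0.230 = 1.173

1.17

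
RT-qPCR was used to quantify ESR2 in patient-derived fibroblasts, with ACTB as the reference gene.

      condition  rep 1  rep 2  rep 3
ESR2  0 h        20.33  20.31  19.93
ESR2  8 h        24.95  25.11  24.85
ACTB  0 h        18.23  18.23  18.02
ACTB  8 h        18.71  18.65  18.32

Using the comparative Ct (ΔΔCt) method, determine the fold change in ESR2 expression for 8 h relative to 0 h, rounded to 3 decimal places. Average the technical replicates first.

Mean Ct: ESR2 0 h 20.190; ESR2 8 h 24.970; ACTB 0 h 18.160; ACTB 8 h 18.560
ΔCt(0 h) = 20.190 − 18.160 = 2.030
ΔCt(8 h) = 24.970 − 18.560 = 6.410
ΔΔCt = 6.410 − 2.030 = 4.380
Fold change = 2^(−4.380) = 0.0480

0.048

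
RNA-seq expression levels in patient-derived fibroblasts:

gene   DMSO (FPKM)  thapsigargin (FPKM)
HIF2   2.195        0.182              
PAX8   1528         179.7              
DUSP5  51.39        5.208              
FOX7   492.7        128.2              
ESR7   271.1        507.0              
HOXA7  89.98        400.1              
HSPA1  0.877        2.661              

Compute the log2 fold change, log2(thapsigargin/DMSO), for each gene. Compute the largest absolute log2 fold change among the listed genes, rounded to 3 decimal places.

3.592

log2(0.182/2.195) = -3.592  (HIF2)
log2(179.7/1528) = -3.088  (PAX8)
log2(5.208/51.39) = -3.303  (DUSP5)
log2(128.2/492.7) = -1.942  (FOX7)
log2(507.0/271.1) = 0.903  (ESR7)
log2(400.1/89.98) = 2.153  (HOXA7)
log2(2.661/0.877) = 1.601  (HSPA1)
The largest magnitude belongs to HIF2.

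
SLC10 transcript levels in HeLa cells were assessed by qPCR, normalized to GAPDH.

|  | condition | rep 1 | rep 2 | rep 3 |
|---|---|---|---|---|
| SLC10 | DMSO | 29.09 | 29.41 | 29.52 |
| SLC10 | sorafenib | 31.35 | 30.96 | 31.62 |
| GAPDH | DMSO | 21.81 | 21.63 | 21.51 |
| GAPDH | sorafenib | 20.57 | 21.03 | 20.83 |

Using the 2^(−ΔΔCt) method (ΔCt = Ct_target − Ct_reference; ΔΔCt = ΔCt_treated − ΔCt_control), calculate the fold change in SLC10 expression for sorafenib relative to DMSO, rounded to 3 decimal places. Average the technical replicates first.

0.143

Mean Ct: SLC10 DMSO 29.340; SLC10 sorafenib 31.310; GAPDH DMSO 21.650; GAPDH sorafenib 20.810
ΔCt(DMSO) = 29.340 − 21.650 = 7.690
ΔCt(sorafenib) = 31.310 − 20.810 = 10.500
ΔΔCt = 10.500 − 7.690 = 2.810
Fold change = 2^(−2.810) = 0.1426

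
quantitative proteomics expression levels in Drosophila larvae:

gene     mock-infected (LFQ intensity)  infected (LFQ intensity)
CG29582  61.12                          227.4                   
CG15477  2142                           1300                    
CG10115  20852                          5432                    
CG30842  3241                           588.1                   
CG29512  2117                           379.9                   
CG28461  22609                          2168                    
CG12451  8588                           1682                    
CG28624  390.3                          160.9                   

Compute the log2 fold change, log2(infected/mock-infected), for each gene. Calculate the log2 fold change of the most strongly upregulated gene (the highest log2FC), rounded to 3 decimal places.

1.896

log2(227.4/61.12) = 1.896  (CG29582)
log2(1300/2142) = -0.720  (CG15477)
log2(5432/20852) = -1.941  (CG10115)
log2(588.1/3241) = -2.462  (CG30842)
log2(379.9/2117) = -2.478  (CG29512)
log2(2168/22609) = -3.382  (CG28461)
log2(1682/8588) = -2.352  (CG12451)
log2(160.9/390.3) = -1.278  (CG28624)
CG29582 is most strongly upregulated.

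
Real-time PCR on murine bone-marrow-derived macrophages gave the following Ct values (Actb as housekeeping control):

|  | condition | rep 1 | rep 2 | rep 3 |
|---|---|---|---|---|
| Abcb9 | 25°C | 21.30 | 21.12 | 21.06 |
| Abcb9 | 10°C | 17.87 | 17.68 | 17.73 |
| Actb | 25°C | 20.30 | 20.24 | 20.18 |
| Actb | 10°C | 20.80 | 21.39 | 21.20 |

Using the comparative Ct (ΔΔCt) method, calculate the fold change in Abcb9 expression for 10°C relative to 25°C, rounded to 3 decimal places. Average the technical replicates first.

19.562

Mean Ct: Abcb9 25°C 21.160; Abcb9 10°C 17.760; Actb 25°C 20.240; Actb 10°C 21.130
ΔCt(25°C) = 21.160 − 20.240 = 0.920
ΔCt(10°C) = 17.760 − 21.130 = -3.370
ΔΔCt = -3.370 − 0.920 = -4.290
Fold change = 2^(−(-4.290)) = 2^4.290 = 19.5622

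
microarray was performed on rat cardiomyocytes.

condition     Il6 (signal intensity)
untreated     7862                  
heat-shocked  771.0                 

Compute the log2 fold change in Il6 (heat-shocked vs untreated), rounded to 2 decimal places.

Fold change = 771.0 / 7862 = 0.0981
log2(0.0981) = -3.350

-3.35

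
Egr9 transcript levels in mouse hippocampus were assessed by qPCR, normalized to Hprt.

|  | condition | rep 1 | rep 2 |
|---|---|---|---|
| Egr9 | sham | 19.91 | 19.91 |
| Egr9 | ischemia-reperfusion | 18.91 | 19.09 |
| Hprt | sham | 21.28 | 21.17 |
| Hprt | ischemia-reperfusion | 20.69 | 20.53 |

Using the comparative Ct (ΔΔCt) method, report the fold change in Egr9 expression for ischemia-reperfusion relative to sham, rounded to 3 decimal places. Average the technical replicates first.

Mean Ct: Egr9 sham 19.910; Egr9 ischemia-reperfusion 19.000; Hprt sham 21.225; Hprt ischemia-reperfusion 20.610
ΔCt(sham) = 19.910 − 21.225 = -1.315
ΔCt(ischemia-reperfusion) = 19.000 − 20.610 = -1.610
ΔΔCt = -1.610 − (-1.315) = -0.295
Fold change = 2^(−(-0.295)) = 2^0.295 = 1.2269

1.227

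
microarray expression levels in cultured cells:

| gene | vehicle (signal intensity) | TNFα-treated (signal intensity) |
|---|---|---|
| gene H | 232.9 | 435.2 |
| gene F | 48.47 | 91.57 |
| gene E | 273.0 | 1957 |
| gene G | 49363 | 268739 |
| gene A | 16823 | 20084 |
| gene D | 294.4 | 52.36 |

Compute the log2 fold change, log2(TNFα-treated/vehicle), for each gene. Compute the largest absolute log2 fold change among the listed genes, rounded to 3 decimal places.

log2(435.2/232.9) = 0.902  (gene H)
log2(91.57/48.47) = 0.918  (gene F)
log2(1957/273.0) = 2.842  (gene E)
log2(268739/49363) = 2.445  (gene G)
log2(20084/16823) = 0.256  (gene A)
log2(52.36/294.4) = -2.491  (gene D)
The largest magnitude belongs to gene E.

2.842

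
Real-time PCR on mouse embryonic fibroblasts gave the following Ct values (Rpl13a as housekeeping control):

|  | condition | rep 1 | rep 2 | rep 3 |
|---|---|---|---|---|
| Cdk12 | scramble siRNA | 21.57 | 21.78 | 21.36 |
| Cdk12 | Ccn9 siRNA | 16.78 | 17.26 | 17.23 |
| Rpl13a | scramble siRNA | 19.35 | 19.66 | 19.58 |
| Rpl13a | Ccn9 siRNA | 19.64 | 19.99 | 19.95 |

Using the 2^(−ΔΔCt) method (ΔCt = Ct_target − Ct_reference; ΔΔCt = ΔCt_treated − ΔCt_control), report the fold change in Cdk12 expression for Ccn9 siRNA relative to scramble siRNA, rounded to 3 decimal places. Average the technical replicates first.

28.051

Mean Ct: Cdk12 scramble siRNA 21.570; Cdk12 Ccn9 siRNA 17.090; Rpl13a scramble siRNA 19.530; Rpl13a Ccn9 siRNA 19.860
ΔCt(scramble siRNA) = 21.570 − 19.530 = 2.040
ΔCt(Ccn9 siRNA) = 17.090 − 19.860 = -2.770
ΔΔCt = -2.770 − 2.040 = -4.810
Fold change = 2^(−(-4.810)) = 2^4.810 = 28.0514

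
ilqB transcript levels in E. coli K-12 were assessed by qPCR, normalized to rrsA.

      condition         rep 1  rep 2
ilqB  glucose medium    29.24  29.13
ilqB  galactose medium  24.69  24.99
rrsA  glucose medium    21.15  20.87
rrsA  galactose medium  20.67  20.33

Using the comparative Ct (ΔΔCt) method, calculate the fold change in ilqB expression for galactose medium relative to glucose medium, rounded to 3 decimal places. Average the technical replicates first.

Mean Ct: ilqB glucose medium 29.185; ilqB galactose medium 24.840; rrsA glucose medium 21.010; rrsA galactose medium 20.500
ΔCt(glucose medium) = 29.185 − 21.010 = 8.175
ΔCt(galactose medium) = 24.840 − 20.500 = 4.340
ΔΔCt = 4.340 − 8.175 = -3.835
Fold change = 2^(−(-3.835)) = 2^3.835 = 14.2709

14.271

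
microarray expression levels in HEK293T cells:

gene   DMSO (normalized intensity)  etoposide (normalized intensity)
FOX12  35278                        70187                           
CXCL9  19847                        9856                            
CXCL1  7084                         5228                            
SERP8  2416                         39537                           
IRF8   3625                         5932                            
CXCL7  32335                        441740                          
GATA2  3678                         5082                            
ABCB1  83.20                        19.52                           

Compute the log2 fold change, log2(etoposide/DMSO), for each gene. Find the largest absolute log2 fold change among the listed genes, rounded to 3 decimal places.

log2(70187/35278) = 0.992  (FOX12)
log2(9856/19847) = -1.010  (CXCL9)
log2(5228/7084) = -0.438  (CXCL1)
log2(39537/2416) = 4.033  (SERP8)
log2(5932/3625) = 0.711  (IRF8)
log2(441740/32335) = 3.772  (CXCL7)
log2(5082/3678) = 0.466  (GATA2)
log2(19.52/83.20) = -2.092  (ABCB1)
The largest magnitude belongs to SERP8.

4.033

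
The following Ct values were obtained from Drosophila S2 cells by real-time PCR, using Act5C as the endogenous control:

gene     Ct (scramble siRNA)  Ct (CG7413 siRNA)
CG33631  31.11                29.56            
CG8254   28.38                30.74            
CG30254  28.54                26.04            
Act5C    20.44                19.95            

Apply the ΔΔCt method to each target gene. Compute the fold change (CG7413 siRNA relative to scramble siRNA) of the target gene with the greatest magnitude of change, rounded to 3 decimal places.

0.139

CG33631: ΔΔCt = (29.56−19.95) − (31.11−20.44) = 9.61 − 10.67 = -1.06; fold change = 2^1.06 = 2.085
CG8254: ΔΔCt = (30.74−19.95) − (28.38−20.44) = 10.79 − 7.94 = 2.85; fold change = 2^-2.85 = 0.139
CG30254: ΔΔCt = (26.04−19.95) − (28.54−20.44) = 6.09 − 8.10 = -2.01; fold change = 2^2.01 = 4.028
CG8254 has the largest |ΔΔCt| = 2.85.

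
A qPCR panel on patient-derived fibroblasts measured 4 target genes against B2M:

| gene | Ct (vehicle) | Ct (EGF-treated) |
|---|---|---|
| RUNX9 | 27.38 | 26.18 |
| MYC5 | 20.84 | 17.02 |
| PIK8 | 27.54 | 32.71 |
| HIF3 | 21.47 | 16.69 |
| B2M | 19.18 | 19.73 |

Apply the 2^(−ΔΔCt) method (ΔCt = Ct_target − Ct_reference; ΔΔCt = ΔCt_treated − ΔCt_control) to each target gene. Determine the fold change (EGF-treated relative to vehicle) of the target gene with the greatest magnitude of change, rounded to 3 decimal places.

RUNX9: ΔΔCt = (26.18−19.73) − (27.38−19.18) = 6.45 − 8.20 = -1.75; fold change = 2^1.75 = 3.364
MYC5: ΔΔCt = (17.02−19.73) − (20.84−19.18) = -2.71 − 1.66 = -4.37; fold change = 2^4.37 = 20.678
PIK8: ΔΔCt = (32.71−19.73) − (27.54−19.18) = 12.98 − 8.36 = 4.62; fold change = 2^-4.62 = 0.041
HIF3: ΔΔCt = (16.69−19.73) − (21.47−19.18) = -3.04 − 2.29 = -5.33; fold change = 2^5.33 = 40.224
HIF3 has the largest |ΔΔCt| = 5.33.

40.224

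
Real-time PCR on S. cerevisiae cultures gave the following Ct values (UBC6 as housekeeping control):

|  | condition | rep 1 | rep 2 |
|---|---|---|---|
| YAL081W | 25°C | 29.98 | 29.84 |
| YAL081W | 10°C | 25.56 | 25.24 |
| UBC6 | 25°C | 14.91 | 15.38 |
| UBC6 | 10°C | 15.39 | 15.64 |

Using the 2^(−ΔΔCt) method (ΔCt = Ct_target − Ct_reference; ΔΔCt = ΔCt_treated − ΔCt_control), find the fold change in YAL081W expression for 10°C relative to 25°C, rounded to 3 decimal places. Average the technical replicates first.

Mean Ct: YAL081W 25°C 29.910; YAL081W 10°C 25.400; UBC6 25°C 15.145; UBC6 10°C 15.515
ΔCt(25°C) = 29.910 − 15.145 = 14.765
ΔCt(10°C) = 25.400 − 15.515 = 9.885
ΔΔCt = 9.885 − 14.765 = -4.880
Fold change = 2^(−(-4.880)) = 2^4.880 = 29.4460

29.446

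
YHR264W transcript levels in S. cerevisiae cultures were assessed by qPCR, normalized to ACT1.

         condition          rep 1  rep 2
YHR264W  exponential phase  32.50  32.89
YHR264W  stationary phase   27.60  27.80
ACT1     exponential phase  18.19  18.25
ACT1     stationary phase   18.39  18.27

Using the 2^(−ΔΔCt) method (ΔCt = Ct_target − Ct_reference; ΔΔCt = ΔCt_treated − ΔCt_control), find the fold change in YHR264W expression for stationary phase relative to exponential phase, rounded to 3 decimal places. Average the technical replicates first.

Mean Ct: YHR264W exponential phase 32.695; YHR264W stationary phase 27.700; ACT1 exponential phase 18.220; ACT1 stationary phase 18.330
ΔCt(exponential phase) = 32.695 − 18.220 = 14.475
ΔCt(stationary phase) = 27.700 − 18.330 = 9.370
ΔΔCt = 9.370 − 14.475 = -5.105
Fold change = 2^(−(-5.105)) = 2^5.105 = 34.4158

34.416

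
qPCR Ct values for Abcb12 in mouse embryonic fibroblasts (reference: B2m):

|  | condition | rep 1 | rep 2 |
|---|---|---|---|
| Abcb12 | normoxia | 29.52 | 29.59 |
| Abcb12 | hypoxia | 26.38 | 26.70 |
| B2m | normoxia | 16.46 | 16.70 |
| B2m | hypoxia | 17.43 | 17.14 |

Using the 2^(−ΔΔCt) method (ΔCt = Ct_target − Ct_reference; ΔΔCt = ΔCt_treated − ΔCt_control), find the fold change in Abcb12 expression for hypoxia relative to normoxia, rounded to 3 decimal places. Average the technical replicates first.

13.177

Mean Ct: Abcb12 normoxia 29.555; Abcb12 hypoxia 26.540; B2m normoxia 16.580; B2m hypoxia 17.285
ΔCt(normoxia) = 29.555 − 16.580 = 12.975
ΔCt(hypoxia) = 26.540 − 17.285 = 9.255
ΔΔCt = 9.255 − 12.975 = -3.720
Fold change = 2^(−(-3.720)) = 2^3.720 = 13.1775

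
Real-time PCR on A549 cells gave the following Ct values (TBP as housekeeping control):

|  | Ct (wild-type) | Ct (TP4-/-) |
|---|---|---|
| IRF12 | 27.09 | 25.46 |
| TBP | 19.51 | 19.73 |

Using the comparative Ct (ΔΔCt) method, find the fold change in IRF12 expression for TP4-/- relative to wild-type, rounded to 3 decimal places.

ΔCt(wild-type) = 27.090 − 19.510 = 7.580
ΔCt(TP4-/-) = 25.460 − 19.730 = 5.730
ΔΔCt = 5.730 − 7.580 = -1.850
Fold change = 2^(−(-1.850)) = 2^1.850 = 3.6050

3.605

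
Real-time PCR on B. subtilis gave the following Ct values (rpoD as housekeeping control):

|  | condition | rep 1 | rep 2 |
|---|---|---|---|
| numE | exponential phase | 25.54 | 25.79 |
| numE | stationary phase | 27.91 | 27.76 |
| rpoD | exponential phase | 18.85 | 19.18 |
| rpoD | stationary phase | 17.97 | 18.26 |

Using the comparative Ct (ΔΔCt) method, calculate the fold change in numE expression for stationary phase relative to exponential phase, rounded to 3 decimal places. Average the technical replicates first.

Mean Ct: numE exponential phase 25.665; numE stationary phase 27.835; rpoD exponential phase 19.015; rpoD stationary phase 18.115
ΔCt(exponential phase) = 25.665 − 19.015 = 6.650
ΔCt(stationary phase) = 27.835 − 18.115 = 9.720
ΔΔCt = 9.720 − 6.650 = 3.070
Fold change = 2^(−3.070) = 0.1191

0.119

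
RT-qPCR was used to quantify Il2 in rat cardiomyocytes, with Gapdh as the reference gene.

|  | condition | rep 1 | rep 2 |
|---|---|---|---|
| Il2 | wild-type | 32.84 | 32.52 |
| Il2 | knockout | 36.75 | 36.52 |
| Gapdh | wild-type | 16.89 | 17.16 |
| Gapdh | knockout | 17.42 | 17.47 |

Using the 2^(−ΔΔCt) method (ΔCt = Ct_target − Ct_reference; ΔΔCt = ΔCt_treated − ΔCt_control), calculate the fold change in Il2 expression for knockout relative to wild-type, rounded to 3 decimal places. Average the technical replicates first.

0.086

Mean Ct: Il2 wild-type 32.680; Il2 knockout 36.635; Gapdh wild-type 17.025; Gapdh knockout 17.445
ΔCt(wild-type) = 32.680 − 17.025 = 15.655
ΔCt(knockout) = 36.635 − 17.445 = 19.190
ΔΔCt = 19.190 − 15.655 = 3.535
Fold change = 2^(−3.535) = 0.0863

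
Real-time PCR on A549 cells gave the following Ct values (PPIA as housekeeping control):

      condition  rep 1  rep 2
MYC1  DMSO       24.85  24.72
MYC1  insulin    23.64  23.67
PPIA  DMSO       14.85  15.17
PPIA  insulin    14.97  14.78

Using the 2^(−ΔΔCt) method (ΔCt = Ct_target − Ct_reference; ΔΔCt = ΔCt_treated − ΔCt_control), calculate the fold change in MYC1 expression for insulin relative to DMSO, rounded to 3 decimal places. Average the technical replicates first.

Mean Ct: MYC1 DMSO 24.785; MYC1 insulin 23.655; PPIA DMSO 15.010; PPIA insulin 14.875
ΔCt(DMSO) = 24.785 − 15.010 = 9.775
ΔCt(insulin) = 23.655 − 14.875 = 8.780
ΔΔCt = 8.780 − 9.775 = -0.995
Fold change = 2^(−(-0.995)) = 2^0.995 = 1.9931

1.993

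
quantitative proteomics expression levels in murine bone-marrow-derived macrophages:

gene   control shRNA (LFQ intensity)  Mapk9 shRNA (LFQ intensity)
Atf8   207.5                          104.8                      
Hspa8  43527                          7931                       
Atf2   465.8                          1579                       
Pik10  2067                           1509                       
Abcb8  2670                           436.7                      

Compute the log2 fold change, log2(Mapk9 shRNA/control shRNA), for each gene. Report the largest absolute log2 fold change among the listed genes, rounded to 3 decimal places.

2.612

log2(104.8/207.5) = -0.985  (Atf8)
log2(7931/43527) = -2.456  (Hspa8)
log2(1579/465.8) = 1.761  (Atf2)
log2(1509/2067) = -0.454  (Pik10)
log2(436.7/2670) = -2.612  (Abcb8)
The largest magnitude belongs to Abcb8.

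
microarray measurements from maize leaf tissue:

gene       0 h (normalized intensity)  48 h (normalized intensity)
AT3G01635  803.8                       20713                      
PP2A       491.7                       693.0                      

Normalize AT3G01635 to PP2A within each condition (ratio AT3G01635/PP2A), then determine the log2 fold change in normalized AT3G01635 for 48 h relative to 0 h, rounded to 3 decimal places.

4.192

AT3G01635/PP2A (0 h) = 803.8 / 491.7 = 1.6347
AT3G01635/PP2A (48 h) = 20713 / 693.0 = 29.889
Fold change = 29.889 / 1.6347 = 18.2836
log2(18.2836) = 4.1925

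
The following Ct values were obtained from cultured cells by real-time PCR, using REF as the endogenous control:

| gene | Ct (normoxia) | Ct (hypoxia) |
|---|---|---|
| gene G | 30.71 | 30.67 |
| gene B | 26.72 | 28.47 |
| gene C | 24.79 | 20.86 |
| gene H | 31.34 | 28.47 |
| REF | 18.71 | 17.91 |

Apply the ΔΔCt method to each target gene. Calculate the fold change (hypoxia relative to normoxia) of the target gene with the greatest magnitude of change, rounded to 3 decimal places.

8.754

gene G: ΔΔCt = (30.67−17.91) − (30.71−18.71) = 12.76 − 12.00 = 0.76; fold change = 2^-0.76 = 0.590
gene B: ΔΔCt = (28.47−17.91) − (26.72−18.71) = 10.56 − 8.01 = 2.55; fold change = 2^-2.55 = 0.171
gene C: ΔΔCt = (20.86−17.91) − (24.79−18.71) = 2.95 − 6.08 = -3.13; fold change = 2^3.13 = 8.754
gene H: ΔΔCt = (28.47−17.91) − (31.34−18.71) = 10.56 − 12.63 = -2.07; fold change = 2^2.07 = 4.199
gene C has the largest |ΔΔCt| = 3.13.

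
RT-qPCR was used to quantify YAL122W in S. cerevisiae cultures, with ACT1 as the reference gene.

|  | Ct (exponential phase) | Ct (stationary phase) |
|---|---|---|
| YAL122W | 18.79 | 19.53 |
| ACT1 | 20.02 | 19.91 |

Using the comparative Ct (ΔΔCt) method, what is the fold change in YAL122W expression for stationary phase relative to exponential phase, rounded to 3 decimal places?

0.555

ΔCt(exponential phase) = 18.790 − 20.020 = -1.230
ΔCt(stationary phase) = 19.530 − 19.910 = -0.380
ΔΔCt = -0.380 − (-1.230) = 0.850
Fold change = 2^(−0.850) = 0.5548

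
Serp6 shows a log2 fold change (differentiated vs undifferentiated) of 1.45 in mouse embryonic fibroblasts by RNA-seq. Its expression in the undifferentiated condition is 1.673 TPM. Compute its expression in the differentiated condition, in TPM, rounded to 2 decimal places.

Fold change = 2^(1.45) = 2.7321
differentiated expression = 1.673 × 2.7321 = 4.57

4.57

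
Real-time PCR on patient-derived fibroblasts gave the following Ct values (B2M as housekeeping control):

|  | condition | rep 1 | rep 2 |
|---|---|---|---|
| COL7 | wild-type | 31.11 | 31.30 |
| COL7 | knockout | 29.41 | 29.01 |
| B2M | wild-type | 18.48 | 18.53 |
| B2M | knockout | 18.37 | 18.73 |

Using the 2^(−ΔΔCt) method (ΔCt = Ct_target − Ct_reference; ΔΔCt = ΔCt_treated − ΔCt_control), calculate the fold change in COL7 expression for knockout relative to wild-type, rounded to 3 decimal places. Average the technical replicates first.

4.112

Mean Ct: COL7 wild-type 31.205; COL7 knockout 29.210; B2M wild-type 18.505; B2M knockout 18.550
ΔCt(wild-type) = 31.205 − 18.505 = 12.700
ΔCt(knockout) = 29.210 − 18.550 = 10.660
ΔΔCt = 10.660 − 12.700 = -2.040
Fold change = 2^(−(-2.040)) = 2^2.040 = 4.1125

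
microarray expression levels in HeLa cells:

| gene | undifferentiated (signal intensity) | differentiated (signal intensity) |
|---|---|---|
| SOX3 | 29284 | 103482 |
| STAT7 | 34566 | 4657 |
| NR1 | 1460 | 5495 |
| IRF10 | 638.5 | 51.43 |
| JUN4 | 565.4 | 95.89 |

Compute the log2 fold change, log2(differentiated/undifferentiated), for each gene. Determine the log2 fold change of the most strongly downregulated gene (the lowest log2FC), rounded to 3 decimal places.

log2(103482/29284) = 1.821  (SOX3)
log2(4657/34566) = -2.892  (STAT7)
log2(5495/1460) = 1.912  (NR1)
log2(51.43/638.5) = -3.634  (IRF10)
log2(95.89/565.4) = -2.560  (JUN4)
IRF10 is most strongly downregulated.

-3.634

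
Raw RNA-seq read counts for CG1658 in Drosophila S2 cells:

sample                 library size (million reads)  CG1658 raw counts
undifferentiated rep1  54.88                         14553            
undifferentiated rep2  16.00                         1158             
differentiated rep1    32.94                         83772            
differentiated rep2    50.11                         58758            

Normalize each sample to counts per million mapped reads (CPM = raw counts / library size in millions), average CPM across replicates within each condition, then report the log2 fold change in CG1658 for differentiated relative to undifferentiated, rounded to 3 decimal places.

3.460

CPM(undifferentiated rep1) = 14553 / 54.88 = 265.1786
CPM(undifferentiated rep2) = 1158 / 16.00 = 72.3750
CPM(differentiated rep1) = 83772 / 32.94 = 2543.1694
CPM(differentiated rep2) = 58758 / 50.11 = 1172.5803
mean CPM(undifferentiated) = 168.7768; mean CPM(differentiated) = 1857.8749
Fold change = 1857.8749 / 168.7768 = 11.00788
log2(11.00788) = 3.4605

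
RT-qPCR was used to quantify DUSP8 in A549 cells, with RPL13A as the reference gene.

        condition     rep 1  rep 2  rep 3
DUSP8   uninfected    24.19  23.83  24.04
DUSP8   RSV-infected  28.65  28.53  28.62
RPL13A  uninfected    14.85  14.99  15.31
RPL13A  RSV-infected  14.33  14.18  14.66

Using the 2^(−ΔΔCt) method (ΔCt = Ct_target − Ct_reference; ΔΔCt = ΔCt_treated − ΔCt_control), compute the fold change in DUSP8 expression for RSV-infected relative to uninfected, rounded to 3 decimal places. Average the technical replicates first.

Mean Ct: DUSP8 uninfected 24.020; DUSP8 RSV-infected 28.600; RPL13A uninfected 15.050; RPL13A RSV-infected 14.390
ΔCt(uninfected) = 24.020 − 15.050 = 8.970
ΔCt(RSV-infected) = 28.600 − 14.390 = 14.210
ΔΔCt = 14.210 − 8.970 = 5.240
Fold change = 2^(−5.240) = 0.0265

0.026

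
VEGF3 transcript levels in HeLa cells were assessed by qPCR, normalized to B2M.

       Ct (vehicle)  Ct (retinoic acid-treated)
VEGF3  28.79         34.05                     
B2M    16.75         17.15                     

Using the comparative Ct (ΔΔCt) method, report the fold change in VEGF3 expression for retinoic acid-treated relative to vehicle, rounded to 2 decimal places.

0.03

ΔCt(vehicle) = 28.790 − 16.750 = 12.040
ΔCt(retinoic acid-treated) = 34.050 − 17.150 = 16.900
ΔΔCt = 16.900 − 12.040 = 4.860
Fold change = 2^(−4.860) = 0.034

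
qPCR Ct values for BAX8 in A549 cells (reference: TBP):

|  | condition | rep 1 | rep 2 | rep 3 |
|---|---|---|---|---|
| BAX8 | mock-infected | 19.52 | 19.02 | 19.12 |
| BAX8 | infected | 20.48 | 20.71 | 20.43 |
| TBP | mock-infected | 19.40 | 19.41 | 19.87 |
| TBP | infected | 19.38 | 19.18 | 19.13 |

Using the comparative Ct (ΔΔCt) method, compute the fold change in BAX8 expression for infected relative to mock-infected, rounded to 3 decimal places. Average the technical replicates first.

0.319

Mean Ct: BAX8 mock-infected 19.220; BAX8 infected 20.540; TBP mock-infected 19.560; TBP infected 19.230
ΔCt(mock-infected) = 19.220 − 19.560 = -0.340
ΔCt(infected) = 20.540 − 19.230 = 1.310
ΔΔCt = 1.310 − (-0.340) = 1.650
Fold change = 2^(−1.650) = 0.3186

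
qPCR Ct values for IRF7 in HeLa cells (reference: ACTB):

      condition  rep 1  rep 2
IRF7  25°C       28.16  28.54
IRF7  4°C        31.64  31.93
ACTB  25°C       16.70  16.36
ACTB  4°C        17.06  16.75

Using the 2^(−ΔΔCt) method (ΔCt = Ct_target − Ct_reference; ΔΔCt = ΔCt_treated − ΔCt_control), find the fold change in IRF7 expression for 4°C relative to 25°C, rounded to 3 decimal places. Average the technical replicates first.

0.120

Mean Ct: IRF7 25°C 28.350; IRF7 4°C 31.785; ACTB 25°C 16.530; ACTB 4°C 16.905
ΔCt(25°C) = 28.350 − 16.530 = 11.820
ΔCt(4°C) = 31.785 − 16.905 = 14.880
ΔΔCt = 14.880 − 11.820 = 3.060
Fold change = 2^(−3.060) = 0.1199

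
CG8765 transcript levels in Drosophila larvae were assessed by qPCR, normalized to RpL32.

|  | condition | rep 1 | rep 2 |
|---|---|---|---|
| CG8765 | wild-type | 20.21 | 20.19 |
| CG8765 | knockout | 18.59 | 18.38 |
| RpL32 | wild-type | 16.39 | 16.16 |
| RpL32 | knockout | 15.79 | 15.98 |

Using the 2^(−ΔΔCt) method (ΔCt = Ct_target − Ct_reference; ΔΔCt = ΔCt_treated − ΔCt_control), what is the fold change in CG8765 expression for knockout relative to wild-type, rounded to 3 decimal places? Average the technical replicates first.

Mean Ct: CG8765 wild-type 20.200; CG8765 knockout 18.485; RpL32 wild-type 16.275; RpL32 knockout 15.885
ΔCt(wild-type) = 20.200 − 16.275 = 3.925
ΔCt(knockout) = 18.485 − 15.885 = 2.600
ΔΔCt = 2.600 − 3.925 = -1.325
Fold change = 2^(−(-1.325)) = 2^1.325 = 2.5053

2.505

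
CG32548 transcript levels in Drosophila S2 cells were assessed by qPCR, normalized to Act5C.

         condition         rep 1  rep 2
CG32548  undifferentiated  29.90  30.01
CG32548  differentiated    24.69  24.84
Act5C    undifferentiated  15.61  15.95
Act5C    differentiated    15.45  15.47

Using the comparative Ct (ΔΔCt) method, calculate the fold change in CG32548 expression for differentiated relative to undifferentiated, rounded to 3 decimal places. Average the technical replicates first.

Mean Ct: CG32548 undifferentiated 29.955; CG32548 differentiated 24.765; Act5C undifferentiated 15.780; Act5C differentiated 15.460
ΔCt(undifferentiated) = 29.955 − 15.780 = 14.175
ΔCt(differentiated) = 24.765 − 15.460 = 9.305
ΔΔCt = 9.305 − 14.175 = -4.870
Fold change = 2^(−(-4.870)) = 2^4.870 = 29.2426

29.243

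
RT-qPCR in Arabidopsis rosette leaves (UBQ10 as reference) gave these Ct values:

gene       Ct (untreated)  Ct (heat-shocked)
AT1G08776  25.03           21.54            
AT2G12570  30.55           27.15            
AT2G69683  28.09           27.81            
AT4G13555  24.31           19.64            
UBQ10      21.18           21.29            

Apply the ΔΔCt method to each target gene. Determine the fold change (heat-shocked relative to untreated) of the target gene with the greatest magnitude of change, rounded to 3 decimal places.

AT1G08776: ΔΔCt = (21.54−21.29) − (25.03−21.18) = 0.25 − 3.85 = -3.60; fold change = 2^3.60 = 12.126
AT2G12570: ΔΔCt = (27.15−21.29) − (30.55−21.18) = 5.86 − 9.37 = -3.51; fold change = 2^3.51 = 11.392
AT2G69683: ΔΔCt = (27.81−21.29) − (28.09−21.18) = 6.52 − 6.91 = -0.39; fold change = 2^0.39 = 1.310
AT4G13555: ΔΔCt = (19.64−21.29) − (24.31−21.18) = -1.65 − 3.13 = -4.78; fold change = 2^4.78 = 27.474
AT4G13555 has the largest |ΔΔCt| = 4.78.

27.474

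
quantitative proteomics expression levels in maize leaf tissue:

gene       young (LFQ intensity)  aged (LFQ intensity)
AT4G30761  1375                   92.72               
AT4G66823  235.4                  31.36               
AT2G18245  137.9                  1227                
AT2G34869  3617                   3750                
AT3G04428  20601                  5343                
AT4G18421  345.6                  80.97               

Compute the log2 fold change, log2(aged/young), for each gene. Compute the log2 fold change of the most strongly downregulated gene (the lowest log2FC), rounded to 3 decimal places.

log2(92.72/1375) = -3.890  (AT4G30761)
log2(31.36/235.4) = -2.908  (AT4G66823)
log2(1227/137.9) = 3.153  (AT2G18245)
log2(3750/3617) = 0.052  (AT2G34869)
log2(5343/20601) = -1.947  (AT3G04428)
log2(80.97/345.6) = -2.094  (AT4G18421)
AT4G30761 is most strongly downregulated.

-3.890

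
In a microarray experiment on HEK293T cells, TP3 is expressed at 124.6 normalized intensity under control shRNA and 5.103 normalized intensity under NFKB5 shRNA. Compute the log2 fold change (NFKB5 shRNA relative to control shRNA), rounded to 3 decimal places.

-4.610

Fold change = 5.103 / 124.6 = 0.0410
log2(0.0410) = -4.6098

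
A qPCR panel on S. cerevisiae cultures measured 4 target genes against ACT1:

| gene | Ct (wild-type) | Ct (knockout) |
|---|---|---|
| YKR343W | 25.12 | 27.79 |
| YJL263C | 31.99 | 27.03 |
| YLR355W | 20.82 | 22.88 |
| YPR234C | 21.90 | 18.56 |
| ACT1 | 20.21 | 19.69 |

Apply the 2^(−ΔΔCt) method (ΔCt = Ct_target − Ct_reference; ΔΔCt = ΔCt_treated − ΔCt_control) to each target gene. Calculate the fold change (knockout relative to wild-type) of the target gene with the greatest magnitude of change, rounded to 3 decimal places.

21.706

YKR343W: ΔΔCt = (27.79−19.69) − (25.12−20.21) = 8.10 − 4.91 = 3.19; fold change = 2^-3.19 = 0.110
YJL263C: ΔΔCt = (27.03−19.69) − (31.99−20.21) = 7.34 − 11.78 = -4.44; fold change = 2^4.44 = 21.706
YLR355W: ΔΔCt = (22.88−19.69) − (20.82−20.21) = 3.19 − 0.61 = 2.58; fold change = 2^-2.58 = 0.167
YPR234C: ΔΔCt = (18.56−19.69) − (21.90−20.21) = -1.13 − 1.69 = -2.82; fold change = 2^2.82 = 7.062
YJL263C has the largest |ΔΔCt| = 4.44.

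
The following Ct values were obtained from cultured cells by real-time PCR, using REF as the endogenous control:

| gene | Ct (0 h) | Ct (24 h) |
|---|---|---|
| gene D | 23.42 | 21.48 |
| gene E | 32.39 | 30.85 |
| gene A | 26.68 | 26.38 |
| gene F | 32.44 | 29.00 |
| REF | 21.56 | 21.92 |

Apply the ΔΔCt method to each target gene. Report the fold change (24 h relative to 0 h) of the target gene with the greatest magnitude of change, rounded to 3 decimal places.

gene D: ΔΔCt = (21.48−21.92) − (23.42−21.56) = -0.44 − 1.86 = -2.30; fold change = 2^2.30 = 4.925
gene E: ΔΔCt = (30.85−21.92) − (32.39−21.56) = 8.93 − 10.83 = -1.90; fold change = 2^1.90 = 3.732
gene A: ΔΔCt = (26.38−21.92) − (26.68−21.56) = 4.46 − 5.12 = -0.66; fold change = 2^0.66 = 1.580
gene F: ΔΔCt = (29.00−21.92) − (32.44−21.56) = 7.08 − 10.88 = -3.80; fold change = 2^3.80 = 13.929
gene F has the largest |ΔΔCt| = 3.80.

13.929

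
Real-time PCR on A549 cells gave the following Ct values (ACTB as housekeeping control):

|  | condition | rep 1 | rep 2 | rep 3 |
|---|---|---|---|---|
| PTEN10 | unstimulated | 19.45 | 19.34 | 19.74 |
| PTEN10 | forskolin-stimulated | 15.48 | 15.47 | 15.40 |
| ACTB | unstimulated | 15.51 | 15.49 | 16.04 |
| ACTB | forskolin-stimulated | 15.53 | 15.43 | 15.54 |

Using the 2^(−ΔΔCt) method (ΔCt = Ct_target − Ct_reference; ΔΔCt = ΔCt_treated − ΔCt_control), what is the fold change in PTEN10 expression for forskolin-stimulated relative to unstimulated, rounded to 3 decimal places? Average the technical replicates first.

Mean Ct: PTEN10 unstimulated 19.510; PTEN10 forskolin-stimulated 15.450; ACTB unstimulated 15.680; ACTB forskolin-stimulated 15.500
ΔCt(unstimulated) = 19.510 − 15.680 = 3.830
ΔCt(forskolin-stimulated) = 15.450 − 15.500 = -0.050
ΔΔCt = -0.050 − 3.830 = -3.880
Fold change = 2^(−(-3.880)) = 2^3.880 = 14.7230

14.723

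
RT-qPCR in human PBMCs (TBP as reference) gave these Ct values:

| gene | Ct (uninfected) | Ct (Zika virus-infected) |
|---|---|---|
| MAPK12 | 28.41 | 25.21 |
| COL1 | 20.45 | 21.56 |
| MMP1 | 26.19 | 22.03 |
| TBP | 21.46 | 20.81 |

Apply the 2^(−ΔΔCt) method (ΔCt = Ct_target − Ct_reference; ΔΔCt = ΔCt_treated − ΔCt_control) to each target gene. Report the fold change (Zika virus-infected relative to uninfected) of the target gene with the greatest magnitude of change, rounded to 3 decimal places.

11.392

MAPK12: ΔΔCt = (25.21−20.81) − (28.41−21.46) = 4.40 − 6.95 = -2.55; fold change = 2^2.55 = 5.856
COL1: ΔΔCt = (21.56−20.81) − (20.45−21.46) = 0.75 − (-1.01) = 1.76; fold change = 2^-1.76 = 0.295
MMP1: ΔΔCt = (22.03−20.81) − (26.19−21.46) = 1.22 − 4.73 = -3.51; fold change = 2^3.51 = 11.392
MMP1 has the largest |ΔΔCt| = 3.51.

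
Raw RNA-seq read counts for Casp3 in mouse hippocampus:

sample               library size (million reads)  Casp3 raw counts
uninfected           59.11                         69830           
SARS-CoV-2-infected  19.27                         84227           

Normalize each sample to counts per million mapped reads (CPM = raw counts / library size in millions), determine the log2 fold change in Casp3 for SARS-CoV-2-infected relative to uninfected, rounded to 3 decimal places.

1.887

CPM(uninfected) = 69830 / 59.11 = 1181.3568
CPM(SARS-CoV-2-infected) = 84227 / 19.27 = 4370.8874
Fold change = 4370.8874 / 1181.3568 = 3.69989
log2(3.69989) = 1.8875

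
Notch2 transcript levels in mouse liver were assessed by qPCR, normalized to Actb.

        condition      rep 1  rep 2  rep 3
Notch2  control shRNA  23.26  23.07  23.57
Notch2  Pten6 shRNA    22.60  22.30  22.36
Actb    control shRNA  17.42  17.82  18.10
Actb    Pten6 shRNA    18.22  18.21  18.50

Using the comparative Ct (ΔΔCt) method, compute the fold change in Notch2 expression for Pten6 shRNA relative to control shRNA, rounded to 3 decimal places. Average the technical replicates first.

2.657

Mean Ct: Notch2 control shRNA 23.300; Notch2 Pten6 shRNA 22.420; Actb control shRNA 17.780; Actb Pten6 shRNA 18.310
ΔCt(control shRNA) = 23.300 − 17.780 = 5.520
ΔCt(Pten6 shRNA) = 22.420 − 18.310 = 4.110
ΔΔCt = 4.110 − 5.520 = -1.410
Fold change = 2^(−(-1.410)) = 2^1.410 = 2.6574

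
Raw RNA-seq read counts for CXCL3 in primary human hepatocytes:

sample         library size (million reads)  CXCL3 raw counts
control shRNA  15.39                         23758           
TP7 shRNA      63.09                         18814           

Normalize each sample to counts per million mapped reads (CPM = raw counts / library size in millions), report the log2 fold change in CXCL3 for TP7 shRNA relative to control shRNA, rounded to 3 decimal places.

-2.372

CPM(control shRNA) = 23758 / 15.39 = 1543.7297
CPM(TP7 shRNA) = 18814 / 63.09 = 298.2089
Fold change = 298.2089 / 1543.7297 = 0.19317
log2(0.19317) = -2.3720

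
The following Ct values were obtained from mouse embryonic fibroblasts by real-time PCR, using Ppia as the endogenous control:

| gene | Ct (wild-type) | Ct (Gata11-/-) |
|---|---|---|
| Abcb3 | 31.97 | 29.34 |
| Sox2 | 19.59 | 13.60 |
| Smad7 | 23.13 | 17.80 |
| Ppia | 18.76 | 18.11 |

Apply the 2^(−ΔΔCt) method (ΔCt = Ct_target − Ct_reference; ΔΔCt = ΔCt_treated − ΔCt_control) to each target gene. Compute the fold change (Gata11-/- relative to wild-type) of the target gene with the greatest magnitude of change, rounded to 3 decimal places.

Abcb3: ΔΔCt = (29.34−18.11) − (31.97−18.76) = 11.23 − 13.21 = -1.98; fold change = 2^1.98 = 3.945
Sox2: ΔΔCt = (13.60−18.11) − (19.59−18.76) = -4.51 − 0.83 = -5.34; fold change = 2^5.34 = 40.504
Smad7: ΔΔCt = (17.80−18.11) − (23.13−18.76) = -0.31 − 4.37 = -4.68; fold change = 2^4.68 = 25.634
Sox2 has the largest |ΔΔCt| = 5.34.

40.504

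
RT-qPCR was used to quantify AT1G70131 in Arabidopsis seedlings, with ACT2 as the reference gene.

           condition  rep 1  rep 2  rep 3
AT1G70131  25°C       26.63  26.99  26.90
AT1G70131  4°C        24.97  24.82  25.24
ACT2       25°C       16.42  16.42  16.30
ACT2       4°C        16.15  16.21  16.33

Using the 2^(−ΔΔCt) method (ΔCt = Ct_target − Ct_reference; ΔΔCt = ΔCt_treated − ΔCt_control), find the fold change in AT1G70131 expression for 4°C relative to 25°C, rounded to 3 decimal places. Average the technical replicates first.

Mean Ct: AT1G70131 25°C 26.840; AT1G70131 4°C 25.010; ACT2 25°C 16.380; ACT2 4°C 16.230
ΔCt(25°C) = 26.840 − 16.380 = 10.460
ΔCt(4°C) = 25.010 − 16.230 = 8.780
ΔΔCt = 8.780 − 10.460 = -1.680
Fold change = 2^(−(-1.680)) = 2^1.680 = 3.2043

3.204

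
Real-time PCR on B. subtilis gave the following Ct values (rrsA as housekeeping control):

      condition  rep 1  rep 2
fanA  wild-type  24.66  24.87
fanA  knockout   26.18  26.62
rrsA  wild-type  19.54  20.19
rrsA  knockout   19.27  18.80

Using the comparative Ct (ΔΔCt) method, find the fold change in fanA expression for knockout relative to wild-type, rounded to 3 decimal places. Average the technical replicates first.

Mean Ct: fanA wild-type 24.765; fanA knockout 26.400; rrsA wild-type 19.865; rrsA knockout 19.035
ΔCt(wild-type) = 24.765 − 19.865 = 4.900
ΔCt(knockout) = 26.400 − 19.035 = 7.365
ΔΔCt = 7.365 − 4.900 = 2.465
Fold change = 2^(−2.465) = 0.1811

0.181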